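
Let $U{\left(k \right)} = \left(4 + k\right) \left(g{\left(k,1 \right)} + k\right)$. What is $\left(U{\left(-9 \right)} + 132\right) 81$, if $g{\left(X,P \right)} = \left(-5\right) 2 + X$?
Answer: $22032$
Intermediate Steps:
$g{\left(X,P \right)} = -10 + X$
$U{\left(k \right)} = \left(-10 + 2 k\right) \left(4 + k\right)$ ($U{\left(k \right)} = \left(4 + k\right) \left(\left(-10 + k\right) + k\right) = \left(4 + k\right) \left(-10 + 2 k\right) = \left(-10 + 2 k\right) \left(4 + k\right)$)
$\left(U{\left(-9 \right)} + 132\right) 81 = \left(\left(-40 - -18 + 2 \left(-9\right)^{2}\right) + 132\right) 81 = \left(\left(-40 + 18 + 2 \cdot 81\right) + 132\right) 81 = \left(\left(-40 + 18 + 162\right) + 132\right) 81 = \left(140 + 132\right) 81 = 272 \cdot 81 = 22032$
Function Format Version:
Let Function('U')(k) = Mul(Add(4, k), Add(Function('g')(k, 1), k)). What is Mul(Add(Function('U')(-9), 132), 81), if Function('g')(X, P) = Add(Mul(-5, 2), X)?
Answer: 22032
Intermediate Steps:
Function('g')(X, P) = Add(-10, X)
Function('U')(k) = Mul(Add(-10, Mul(2, k)), Add(4, k)) (Function('U')(k) = Mul(Add(4, k), Add(Add(-10, k), k)) = Mul(Add(4, k), Add(-10, Mul(2, k))) = Mul(Add(-10, Mul(2, k)), Add(4, k)))
Mul(Add(Function('U')(-9), 132), 81) = Mul(Add(Add(-40, Mul(-2, -9), Mul(2, Pow(-9, 2))), 132), 81) = Mul(Add(Add(-40, 18, Mul(2, 81)), 132), 81) = Mul(Add(Add(-40, 18, 162), 132), 81) = Mul(Add(140, 132), 81) = Mul(272, 81) = 22032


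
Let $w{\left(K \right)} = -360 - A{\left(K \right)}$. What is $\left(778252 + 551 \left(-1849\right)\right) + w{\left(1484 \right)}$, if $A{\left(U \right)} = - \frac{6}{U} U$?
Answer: $-240901$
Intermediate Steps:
$A{\left(U \right)} = -6$
$w{\left(K \right)} = -354$ ($w{\left(K \right)} = -360 - -6 = -360 + 6 = -354$)
$\left(778252 + 551 \left(-1849\right)\right) + w{\left(1484 \right)} = \left(778252 + 551 \left(-1849\right)\right) - 354 = \left(778252 - 1018799\right) - 354 = -240547 - 354 = -240901$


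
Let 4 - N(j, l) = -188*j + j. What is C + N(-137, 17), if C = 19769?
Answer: -5846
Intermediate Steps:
N(j, l) = 4 + 187*j (N(j, l) = 4 - (-188*j + j) = 4 - (-187)*j = 4 + 187*j)
C + N(-137, 17) = 19769 + (4 + 187*(-137)) = 19769 + (4 - 25619) = 19769 - 25615 = -5846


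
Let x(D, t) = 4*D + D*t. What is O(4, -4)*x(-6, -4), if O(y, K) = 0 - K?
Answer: 0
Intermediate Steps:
O(y, K) = -K
O(4, -4)*x(-6, -4) = (-1*(-4))*(-6*(4 - 4)) = 4*(-6*0) = 4*0 = 0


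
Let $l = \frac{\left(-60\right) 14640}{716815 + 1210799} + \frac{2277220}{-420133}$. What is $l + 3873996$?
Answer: $\frac{522894562791599512}{134975708777} \approx 3.874 \cdot 10^{6}$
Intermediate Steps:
$l = - \frac{793107663380}{134975708777}$ ($l = - \frac{878400}{1927614} + 2277220 \left(- \frac{1}{420133}\right) = \left(-878400\right) \frac{1}{1927614} - \frac{2277220}{420133} = - \frac{146400}{321269} - \frac{2277220}{420133} = - \frac{793107663380}{134975708777} \approx -5.8759$)
$l + 3873996 = - \frac{793107663380}{134975708777} + 3873996 = \frac{522894562791599512}{134975708777}$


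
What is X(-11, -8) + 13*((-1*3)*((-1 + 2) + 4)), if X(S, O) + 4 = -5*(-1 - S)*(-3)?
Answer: -49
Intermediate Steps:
X(S, O) = -19 - 15*S (X(S, O) = -4 - 5*(-1 - S)*(-3) = -4 + (5 + 5*S)*(-3) = -4 + (-15 - 15*S) = -19 - 15*S)
X(-11, -8) + 13*((-1*3)*((-1 + 2) + 4)) = (-19 - 15*(-11)) + 13*((-1*3)*((-1 + 2) + 4)) = (-19 + 165) + 13*(-3*(1 + 4)) = 146 + 13*(-3*5) = 146 + 13*(-15) = 146 - 195 = -49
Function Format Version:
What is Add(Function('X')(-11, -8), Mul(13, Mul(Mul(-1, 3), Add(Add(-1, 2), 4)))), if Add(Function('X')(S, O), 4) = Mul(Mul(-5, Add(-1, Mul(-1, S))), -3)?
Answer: -49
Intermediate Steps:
Function('X')(S, O) = Add(-19, Mul(-15, S)) (Function('X')(S, O) = Add(-4, Mul(Mul(-5, Add(-1, Mul(-1, S))), -3)) = Add(-4, Mul(Add(5, Mul(5, S)), -3)) = Add(-4, Add(-15, Mul(-15, S))) = Add(-19, Mul(-15, S)))
Add(Function('X')(-11, -8), Mul(13, Mul(Mul(-1, 3), Add(Add(-1, 2), 4)))) = Add(Add(-19, Mul(-15, -11)), Mul(13, Mul(Mul(-1, 3), Add(Add(-1, 2), 4)))) = Add(Add(-19, 165), Mul(13, Mul(-3, Add(1, 4)))) = Add(146, Mul(13, Mul(-3, 5))) = Add(146, Mul(13, -15)) = Add(146, -195) = -49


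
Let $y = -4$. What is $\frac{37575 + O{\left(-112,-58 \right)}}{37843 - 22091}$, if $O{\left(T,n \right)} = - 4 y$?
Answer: $\frac{37591}{15752} \approx 2.3864$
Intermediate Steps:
$O{\left(T,n \right)} = 16$ ($O{\left(T,n \right)} = \left(-4\right) \left(-4\right) = 16$)
$\frac{37575 + O{\left(-112,-58 \right)}}{37843 - 22091} = \frac{37575 + 16}{37843 - 22091} = \frac{37591}{15752}$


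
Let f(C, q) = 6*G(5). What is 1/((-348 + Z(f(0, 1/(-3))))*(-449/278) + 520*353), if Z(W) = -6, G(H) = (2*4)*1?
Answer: 139/25594313 ≈ 5.4309e-6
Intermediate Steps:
G(H) = 8 (G(H) = 8*1 = 8)
f(C, q) = 48 (f(C, q) = 6*8 = 48)
1/((-348 + Z(f(0, 1/(-3))))*(-449/278) + 520*353) = 1/((-348 - 6)*(-449/278) + 520*353) = 1/(-(-158946)/278 + 183560) = 1/(-354*(-449/278) + 183560) = 1/(79473/139 + 183560) = 1/(25594313/139) = 139/25594313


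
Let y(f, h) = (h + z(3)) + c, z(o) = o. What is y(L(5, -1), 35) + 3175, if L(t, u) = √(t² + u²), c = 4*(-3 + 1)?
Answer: 3205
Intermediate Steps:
c = -8 (c = 4*(-2) = -8)
y(f, h) = -5 + h (y(f, h) = (h + 3) - 8 = (3 + h) - 8 = -5 + h)
y(L(5, -1), 35) + 3175 = (-5 + 35) + 3175 = 30 + 3175 = 3205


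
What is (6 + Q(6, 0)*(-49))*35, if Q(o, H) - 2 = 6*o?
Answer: -64960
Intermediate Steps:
Q(o, H) = 2 + 6*o
(6 + Q(6, 0)*(-49))*35 = (6 + (2 + 6*6)*(-49))*35 = (6 + (2 + 36)*(-49))*35 = (6 + 38*(-49))*35 = (6 - 1862)*35 = -1856*35 = -64960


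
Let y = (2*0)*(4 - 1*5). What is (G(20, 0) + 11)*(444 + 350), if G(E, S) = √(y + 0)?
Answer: 8734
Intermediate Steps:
y = 0 (y = 0*(4 - 5) = 0*(-1) = 0)
G(E, S) = 0 (G(E, S) = √(0 + 0) = √0 = 0)
(G(20, 0) + 11)*(444 + 350) = (0 + 11)*(444 + 350) = 11*794 = 8734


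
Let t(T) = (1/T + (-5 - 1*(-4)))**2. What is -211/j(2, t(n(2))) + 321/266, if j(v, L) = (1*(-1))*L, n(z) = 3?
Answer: 253209/532 ≈ 475.96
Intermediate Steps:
t(T) = (-1 + 1/T)**2 (t(T) = (1/T + (-5 + 4))**2 = (1/T - 1)**2 = (-1 + 1/T)**2)
j(v, L) = -L
-211/j(2, t(n(2))) + 321/266 = -211*(-9/(-1 + 3)**2) + 321/266 = -211/((-2**2/9)) + 321*(1/266) = -211/((-4/9)) + 321/266 = -211/((-1*4/9)) + 321/266 = -211/(-4/9) + 321/266 = -211*(-9/4) + 321/266 = 1899/4 + 321/266 = 253209/532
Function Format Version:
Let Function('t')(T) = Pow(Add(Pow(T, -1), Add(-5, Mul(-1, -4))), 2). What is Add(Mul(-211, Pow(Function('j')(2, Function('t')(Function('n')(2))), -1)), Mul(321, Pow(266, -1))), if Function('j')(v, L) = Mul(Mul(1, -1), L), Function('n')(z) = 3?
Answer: Rational(253209, 532) ≈ 475.96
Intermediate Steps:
Function('t')(T) = Pow(Add(-1, Pow(T, -1)), 2) (Function('t')(T) = Pow(Add(Pow(T, -1), Add(-5, 4)), 2) = Pow(Add(Pow(T, -1), -1), 2) = Pow(Add(-1, Pow(T, -1)), 2))
Function('j')(v, L) = Mul(-1, L)
Add(Mul(-211, Pow(Function('j')(2, Function('t')(Function('n')(2))), -1)), Mul(321, Pow(266, -1))) = Add(Mul(-211, Pow(Mul(-1, Mul(Pow(3, -2), Pow(Add(-1, 3), 2))), -1)), Mul(321, Pow(266, -1))) = Add(Mul(-211, Pow(Mul(-1, Mul(Rational(1, 9), Pow(2, 2))), -1)), Mul(321, Rational(1, 266))) = Add(Mul(-211, Pow(Mul(-1, Mul(Rational(1, 9), 4)), -1)), Rational(321, 266)) = Add(Mul(-211, Pow(Mul(-1, Rational(4, 9)), -1)), Rational(321, 266)) = Add(Mul(-211, Pow(Rational(-4, 9), -1)), Rational(321, 266)) = Add(Mul(-211, Rational(-9, 4)), Rational(321, 266)) = Add(Rational(1899, 4), Rational(321, 266)) = Rational(253209, 532)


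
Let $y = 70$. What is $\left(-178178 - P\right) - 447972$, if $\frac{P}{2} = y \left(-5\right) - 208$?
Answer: $-625034$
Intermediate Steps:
$P = -1116$ ($P = 2 \left(70 \left(-5\right) - 208\right) = 2 \left(-350 - 208\right) = 2 \left(-558\right) = -1116$)
$\left(-178178 - P\right) - 447972 = \left(-178178 - -1116\right) - 447972 = \left(-178178 + 1116\right) - 447972 = -177062 - 447972 = -625034$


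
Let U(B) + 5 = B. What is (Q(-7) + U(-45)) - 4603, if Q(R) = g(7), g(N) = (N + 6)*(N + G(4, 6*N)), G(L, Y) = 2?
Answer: -4536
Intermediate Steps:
U(B) = -5 + B
g(N) = (2 + N)*(6 + N) (g(N) = (N + 6)*(N + 2) = (6 + N)*(2 + N) = (2 + N)*(6 + N))
Q(R) = 117 (Q(R) = 12 + 7² + 8*7 = 12 + 49 + 56 = 117)
(Q(-7) + U(-45)) - 4603 = (117 + (-5 - 45)) - 4603 = (117 - 50) - 4603 = 67 - 4603 = -4536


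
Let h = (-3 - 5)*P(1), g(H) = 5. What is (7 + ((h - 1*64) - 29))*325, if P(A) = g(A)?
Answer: -40950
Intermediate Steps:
P(A) = 5
h = -40 (h = (-3 - 5)*5 = -8*5 = -40)
(7 + ((h - 1*64) - 29))*325 = (7 + ((-40 - 1*64) - 29))*325 = (7 + ((-40 - 64) - 29))*325 = (7 + (-104 - 29))*325 = (7 - 133)*325 = -126*325 = -40950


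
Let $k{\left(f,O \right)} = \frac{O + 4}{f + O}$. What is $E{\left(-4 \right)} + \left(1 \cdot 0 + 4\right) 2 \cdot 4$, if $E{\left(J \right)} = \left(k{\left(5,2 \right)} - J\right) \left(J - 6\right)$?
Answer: $- \frac{116}{7} \approx -16.571$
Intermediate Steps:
$k{\left(f,O \right)} = \frac{4 + O}{O + f}$
$E{\left(J \right)} = \left(-6 + J\right) \left(\frac{6}{7} - J\right)$ ($E{\left(J \right)} = \left(\frac{4 + 2}{2 + 5} - J\right) \left(J - 6\right) = \left(\frac{1}{7} \cdot 6 - J\right) \left(J - 6\right) = \left(\frac{6}{7} - J\right) \left(-6 + J\right) = \left(-6 + J\right) \left(\frac{6}{7} - J\right)$)
$E{\left(-4 \right)} + \left(1 \cdot 0 + 4\right) 2 \cdot 4 = \left(- \frac{36}{7} - \left(-4\right)^{2} + \frac{48}{7} \left(-4\right)\right) + \left(1 \cdot 0 + 4\right) 2 \cdot 4 = \left(- \frac{36}{7} - 16 - \frac{192}{7}\right) + \left(0 + 4\right) 8 = \left(- \frac{36}{7} - 16 - \frac{192}{7}\right) + 4 \cdot 8 = - \frac{340}{7} + 32 = - \frac{116}{7}$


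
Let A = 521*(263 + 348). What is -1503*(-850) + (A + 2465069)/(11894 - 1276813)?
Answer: 1615994485050/1264919 ≈ 1.2775e+6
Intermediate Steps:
A = 318331 (A = 521*611 = 318331)
-1503*(-850) + (A + 2465069)/(11894 - 1276813) = -1503*(-850) + (318331 + 2465069)/(11894 - 1276813) = 1277550 + 2783400/(-1264919) = 1277550 + 2783400*(-1/1264919) = 1277550 - 2783400/1264919 = 1615994485050/1264919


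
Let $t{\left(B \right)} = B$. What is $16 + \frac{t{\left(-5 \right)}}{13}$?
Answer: $\frac{203}{13} \approx 15.615$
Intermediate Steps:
$16 + \frac{t{\left(-5 \right)}}{13} = 16 + \frac{1}{13} \left(-5\right) = 16 - \frac{5}{13} = \frac{203}{13}$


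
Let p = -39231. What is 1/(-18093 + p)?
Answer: -1/57324 ≈ -1.7445e-5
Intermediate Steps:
1/(-18093 + p) = 1/(-18093 - 39231) = 1/(-57324) = -1/57324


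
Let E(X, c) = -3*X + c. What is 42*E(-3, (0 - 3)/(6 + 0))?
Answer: 357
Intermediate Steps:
E(X, c) = c - 3*X
42*E(-3, (0 - 3)/(6 + 0)) = 42*((0 - 3)/(6 + 0) - 3*(-3)) = 42*(-3/6 + 9) = 42*(-3*1/6 + 9) = 42*(-1/2 + 9) = 42*(17/2) = 357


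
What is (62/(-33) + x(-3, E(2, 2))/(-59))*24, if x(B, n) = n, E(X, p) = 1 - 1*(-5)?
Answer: -30848/649 ≈ -47.532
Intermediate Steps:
E(X, p) = 6 (E(X, p) = 1 + 5 = 6)
(62/(-33) + x(-3, E(2, 2))/(-59))*24 = (62/(-33) + 6/(-59))*24 = (62*(-1/33) + 6*(-1/59))*24 = (-62/33 - 6/59)*24 = -3856/1947*24 = -30848/649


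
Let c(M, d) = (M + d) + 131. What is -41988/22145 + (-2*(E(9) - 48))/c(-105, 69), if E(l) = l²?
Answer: -1090086/420755 ≈ -2.5908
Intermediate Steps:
c(M, d) = 131 + M + d
-41988/22145 + (-2*(E(9) - 48))/c(-105, 69) = -41988/22145 + (-2*(9² - 48))/(131 - 105 + 69) = -41988*1/22145 - 2*(81 - 48)/95 = -41988/22145 - 2*33*(1/95) = -41988/22145 - 66*1/95 = -41988/22145 - 66/95 = -1090086/420755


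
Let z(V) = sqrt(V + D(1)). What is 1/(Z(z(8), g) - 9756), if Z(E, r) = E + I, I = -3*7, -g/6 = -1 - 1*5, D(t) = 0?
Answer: -9777/95589721 - 2*sqrt(2)/95589721 ≈ -0.00010231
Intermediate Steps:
g = 36 (g = -6*(-1 - 1*5) = -6*(-1 - 5) = -6*(-6) = 36)
z(V) = sqrt(V) (z(V) = sqrt(V + 0) = sqrt(V))
I = -21
Z(E, r) = -21 + E (Z(E, r) = E - 21 = -21 + E)
1/(Z(z(8), g) - 9756) = 1/((-21 + sqrt(8)) - 9756) = 1/((-21 + 2*sqrt(2)) - 9756) = 1/(-9777 + 2*sqrt(2))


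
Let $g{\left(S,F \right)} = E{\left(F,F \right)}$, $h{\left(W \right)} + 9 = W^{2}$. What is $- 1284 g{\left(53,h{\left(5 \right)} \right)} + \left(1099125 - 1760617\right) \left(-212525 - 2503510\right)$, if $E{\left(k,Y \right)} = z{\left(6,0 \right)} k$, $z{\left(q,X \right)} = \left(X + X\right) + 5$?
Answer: $1796635321500$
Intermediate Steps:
$z{\left(q,X \right)} = 5 + 2 X$ ($z{\left(q,X \right)} = 2 X + 5 = 5 + 2 X$)
$h{\left(W \right)} = -9 + W^{2}$
$E{\left(k,Y \right)} = 5 k$ ($E{\left(k,Y \right)} = \left(5 + 2 \cdot 0\right) k = \left(5 + 0\right) k = 5 k$)
$g{\left(S,F \right)} = 5 F$
$- 1284 g{\left(53,h{\left(5 \right)} \right)} + \left(1099125 - 1760617\right) \left(-212525 - 2503510\right) = - 1284 \cdot 5 \left(-9 + 5^{2}\right) + \left(1099125 - 1760617\right) \left(-212525 - 2503510\right) = - 1284 \cdot 5 \left(-9 + 25\right) - -1796635424220 = - 1284 \cdot 5 \cdot 16 + 1796635424220 = \left(-1284\right) 80 + 1796635424220 = -102720 + 1796635424220 = 1796635321500$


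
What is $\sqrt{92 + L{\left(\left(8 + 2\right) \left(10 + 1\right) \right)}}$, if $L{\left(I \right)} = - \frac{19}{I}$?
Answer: $\frac{\sqrt{1111110}}{110} \approx 9.5827$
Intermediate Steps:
$\sqrt{92 + L{\left(\left(8 + 2\right) \left(10 + 1\right) \right)}} = \sqrt{92 - \frac{19}{\left(8 + 2\right) \left(10 + 1\right)}} = \sqrt{92 - \frac{19}{10 \cdot 11}} = \sqrt{92 - \frac{19}{110}} = \sqrt{\frac{10101}{110}} = \frac{\sqrt{1111110}}{110}$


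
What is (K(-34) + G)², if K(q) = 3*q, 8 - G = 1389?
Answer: 2199289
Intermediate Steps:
G = -1381 (G = 8 - 1*1389 = 8 - 1389 = -1381)
(K(-34) + G)² = (3*(-34) - 1381)² = (-102 - 1381)² = (-1483)² = 2199289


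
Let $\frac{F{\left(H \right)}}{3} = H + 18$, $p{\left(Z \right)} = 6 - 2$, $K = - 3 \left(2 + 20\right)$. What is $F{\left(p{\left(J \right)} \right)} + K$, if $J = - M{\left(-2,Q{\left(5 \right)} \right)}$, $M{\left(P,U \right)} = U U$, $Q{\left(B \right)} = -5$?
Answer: $0$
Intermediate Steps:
$M{\left(P,U \right)} = U^{2}$
$K = -66$ ($K = \left(-3\right) 22 = -66$)
$J = -25$ ($J = - \left(-5\right)^{2} = \left(-1\right) 25 = -25$)
$p{\left(Z \right)} = 4$ ($p{\left(Z \right)} = 6 - 2 = 4$)
$F{\left(H \right)} = 54 + 3 H$ ($F{\left(H \right)} = 3 \left(H + 18\right) = 3 \left(18 + H\right) = 54 + 3 H$)
$F{\left(p{\left(J \right)} \right)} + K = \left(54 + 3 \cdot 4\right) - 66 = \left(54 + 12\right) - 66 = 66 - 66 = 0$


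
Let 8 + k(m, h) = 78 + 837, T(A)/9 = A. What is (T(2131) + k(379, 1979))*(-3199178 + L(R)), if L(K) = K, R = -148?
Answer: -64261662036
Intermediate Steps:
T(A) = 9*A
k(m, h) = 907 (k(m, h) = -8 + (78 + 837) = -8 + 915 = 907)
(T(2131) + k(379, 1979))*(-3199178 + L(R)) = (9*2131 + 907)*(-3199178 - 148) = (19179 + 907)*(-3199326) = 20086*(-3199326) = -64261662036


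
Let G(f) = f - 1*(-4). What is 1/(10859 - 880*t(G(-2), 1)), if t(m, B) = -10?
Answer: 1/19659 ≈ 5.0867e-5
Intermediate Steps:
G(f) = 4 + f (G(f) = f + 4 = 4 + f)
1/(10859 - 880*t(G(-2), 1)) = 1/(10859 - 880*(-10)) = 1/(10859 + 8800) = 1/19659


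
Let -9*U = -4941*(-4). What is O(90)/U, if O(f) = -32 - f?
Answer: 1/18 ≈ 0.055556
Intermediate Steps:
U = -2196 (U = -(-549)*(-4) = -⅑*19764 = -2196)
O(90)/U = (-32 - 1*90)/(-2196) = (-32 - 90)*(-1/2196) = -122*(-1/2196) = 1/18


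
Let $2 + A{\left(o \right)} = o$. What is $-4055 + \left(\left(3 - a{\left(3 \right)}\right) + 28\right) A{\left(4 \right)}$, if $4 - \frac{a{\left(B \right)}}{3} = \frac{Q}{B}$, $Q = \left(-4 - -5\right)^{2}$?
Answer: $-4015$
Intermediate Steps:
$A{\left(o \right)} = -2 + o$
$Q = 1$ ($Q = \left(-4 + 5\right)^{2} = 1^{2} = 1$)
$a{\left(B \right)} = 12 - \frac{3}{B}$ ($a{\left(B \right)} = 12 - 3 \cdot 1 \frac{1}{B} = 12 - \frac{3}{B}$)
$-4055 + \left(\left(3 - a{\left(3 \right)}\right) + 28\right) A{\left(4 \right)} = -4055 + \left(\left(3 - \left(12 - \frac{3}{3}\right)\right) + 28\right) \left(-2 + 4\right) = -4055 + \left(\left(3 - \left(12 - 1\right)\right) + 28\right) 2 = -4055 + \left(\left(3 - 11\right) + 28\right) 2 = -4055 + \left(-8 + 28\right) 2 = -4055 + 20 \cdot 2 = -4055 + 40 = -4015$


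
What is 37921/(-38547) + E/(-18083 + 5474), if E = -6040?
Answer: -27258001/54004347 ≈ -0.50474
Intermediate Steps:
37921/(-38547) + E/(-18083 + 5474) = 37921/(-38547) - 6040/(-18083 + 5474) = 37921*(-1/38547) - 6040/(-12609) = -37921/38547 - 6040*(-1/12609) = -37921/38547 + 6040/12609 = -27258001/54004347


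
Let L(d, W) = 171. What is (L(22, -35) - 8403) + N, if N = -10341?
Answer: -18573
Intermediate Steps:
(L(22, -35) - 8403) + N = (171 - 8403) - 10341 = -8232 - 10341 = -18573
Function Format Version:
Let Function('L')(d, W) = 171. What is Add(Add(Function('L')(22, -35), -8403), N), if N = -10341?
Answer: -18573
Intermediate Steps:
Add(Add(Function('L')(22, -35), -8403), N) = Add(Add(171, -8403), -10341) = Add(-8232, -10341) = -18573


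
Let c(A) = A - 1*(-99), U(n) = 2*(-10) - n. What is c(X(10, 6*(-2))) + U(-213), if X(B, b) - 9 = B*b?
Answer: 181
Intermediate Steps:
X(B, b) = 9 + B*b
U(n) = -20 - n
c(A) = 99 + A (c(A) = A + 99 = 99 + A)
c(X(10, 6*(-2))) + U(-213) = (99 + (9 + 10*(6*(-2)))) + (-20 - 1*(-213)) = (99 + (9 + 10*(-12))) + (-20 + 213) = (99 + (9 - 120)) + 193 = (99 - 111) + 193 = -12 + 193 = 181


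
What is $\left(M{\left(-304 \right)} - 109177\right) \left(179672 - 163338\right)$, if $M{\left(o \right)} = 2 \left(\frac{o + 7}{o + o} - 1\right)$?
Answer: $- \frac{271063701873}{152} \approx -1.7833 \cdot 10^{9}$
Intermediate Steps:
$M{\left(o \right)} = -2 + \frac{7 + o}{o}$ ($M{\left(o \right)} = 2 \left(\frac{7 + o}{2 o} - 1\right) = 2 \left(-1 + \frac{7 + o}{2 o}\right) = -2 + \frac{7 + o}{o}$)
$\left(M{\left(-304 \right)} - 109177\right) \left(179672 - 163338\right) = \left(\frac{7 - -304}{-304} - 109177\right) \left(179672 - 163338\right) = \left(- \frac{7 + 304}{304} - 109177\right) 16334 = \left(\left(- \frac{1}{304}\right) 311 - 109177\right) 16334 = \left(- \frac{311}{304} - 109177\right) 16334 = \left(- \frac{33190119}{304}\right) 16334 = - \frac{271063701873}{152}$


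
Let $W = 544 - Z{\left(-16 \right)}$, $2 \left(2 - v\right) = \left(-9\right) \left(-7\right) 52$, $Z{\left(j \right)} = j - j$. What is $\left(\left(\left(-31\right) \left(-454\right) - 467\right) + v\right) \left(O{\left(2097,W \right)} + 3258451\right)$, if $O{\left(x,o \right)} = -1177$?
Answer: $38992827054$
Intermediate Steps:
$Z{\left(j \right)} = 0$
$v = -1636$ ($v = 2 - \frac{\left(-9\right) \left(-7\right) 52}{2} = 2 - \frac{63 \cdot 52}{2} = 2 - 1638 = -1636$)
$W = 544$ ($W = 544 - 0 = 544 + 0 = 544$)
$\left(\left(\left(-31\right) \left(-454\right) - 467\right) + v\right) \left(O{\left(2097,W \right)} + 3258451\right) = \left(\left(\left(-31\right) \left(-454\right) - 467\right) - 1636\right) \left(-1177 + 3258451\right) = \left(\left(14074 - 467\right) - 1636\right) 3257274 = \left(13607 - 1636\right) 3257274 = 11971 \cdot 3257274 = 38992827054$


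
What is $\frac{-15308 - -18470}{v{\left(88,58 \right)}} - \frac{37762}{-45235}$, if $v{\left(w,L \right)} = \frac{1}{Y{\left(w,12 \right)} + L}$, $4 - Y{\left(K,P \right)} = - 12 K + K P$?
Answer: $\frac{8868088102}{45235} \approx 1.9604 \cdot 10^{5}$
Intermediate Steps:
$Y{\left(K,P \right)} = 4 + 12 K - K P$ ($Y{\left(K,P \right)} = 4 - \left(- 12 K + K P\right) = 4 + 12 K - K P$)
$v{\left(w,L \right)} = \frac{1}{4 + L}$ ($v{\left(w,L \right)} = \frac{1}{\left(4 + 12 w - w 12\right) + L} = \frac{1}{\left(4 + 12 w - 12 w\right) + L} = \frac{1}{4 + L}$)
$\frac{-15308 - -18470}{v{\left(88,58 \right)}} - \frac{37762}{-45235} = \frac{-15308 - -18470}{\frac{1}{4 + 58}} - \frac{37762}{-45235} = \frac{-15308 + 18470}{\frac{1}{62}} - - \frac{37762}{45235} = 3162 \frac{1}{\frac{1}{62}} + \frac{37762}{45235} = 3162 \cdot 62 + \frac{37762}{45235} = 196044 + \frac{37762}{45235} = \frac{8868088102}{45235}$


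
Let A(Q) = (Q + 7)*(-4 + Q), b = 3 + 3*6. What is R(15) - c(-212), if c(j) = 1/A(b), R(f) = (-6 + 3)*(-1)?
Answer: 1427/476 ≈ 2.9979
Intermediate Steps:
b = 21 (b = 3 + 18 = 21)
R(f) = 3 (R(f) = -3*(-1) = 3)
A(Q) = (-4 + Q)*(7 + Q) (A(Q) = (7 + Q)*(-4 + Q) = (-4 + Q)*(7 + Q))
c(j) = 1/476 (c(j) = 1/(-28 + 21**2 + 3*21) = 1/(-28 + 441 + 63) = 1/476)
R(15) - c(-212) = 3 - 1*1/476 = 3 - 1/476 = 1427/476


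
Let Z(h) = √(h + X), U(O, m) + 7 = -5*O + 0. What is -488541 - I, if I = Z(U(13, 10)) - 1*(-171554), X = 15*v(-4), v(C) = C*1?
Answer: -660095 - 2*I*√33 ≈ -6.601e+5 - 11.489*I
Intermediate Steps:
v(C) = C
U(O, m) = -7 - 5*O (U(O, m) = -7 + (-5*O + 0) = -7 - 5*O)
X = -60 (X = 15*(-4) = -60)
Z(h) = √(-60 + h) (Z(h) = √(h - 60) = √(-60 + h))
I = 171554 + 2*I*√33 (I = √(-60 + (-7 - 5*13)) - 1*(-171554) = √(-60 + (-7 - 65)) + 171554 = √(-60 - 72) + 171554 = √(-132) + 171554 = 2*I*√33 + 171554 = 171554 + 2*I*√33 ≈ 1.7155e+5 + 11.489*I)
-488541 - I = -488541 - (171554 + 2*I*√33) = -488541 + (-171554 - 2*I*√33) = -660095 - 2*I*√33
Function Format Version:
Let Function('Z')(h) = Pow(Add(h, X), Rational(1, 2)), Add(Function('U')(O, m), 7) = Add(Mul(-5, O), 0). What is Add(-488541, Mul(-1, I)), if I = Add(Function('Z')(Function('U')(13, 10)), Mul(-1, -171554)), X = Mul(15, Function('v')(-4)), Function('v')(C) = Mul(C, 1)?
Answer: Add(-660095, Mul(-2, I, Pow(33, Rational(1, 2)))) ≈ Add(-6.6010e+5, Mul(-11.489, I))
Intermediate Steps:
Function('v')(C) = C
Function('U')(O, m) = Add(-7, Mul(-5, O)) (Function('U')(O, m) = Add(-7, Add(Mul(-5, O), 0)) = Add(-7, Mul(-5, O)))
X = -60 (X = Mul(15, -4) = -60)
Function('Z')(h) = Pow(Add(-60, h), Rational(1, 2)) (Function('Z')(h) = Pow(Add(h, -60), Rational(1, 2)) = Pow(Add(-60, h), Rational(1, 2)))
I = Add(171554, Mul(2, I, Pow(33, Rational(1, 2)))) (I = Add(Pow(Add(-60, Add(-7, Mul(-5, 13))), Rational(1, 2)), Mul(-1, -171554)) = Add(Pow(Add(-60, Add(-7, -65)), Rational(1, 2)), 171554) = Add(Pow(Add(-60, -72), Rational(1, 2)), 171554) = Add(Pow(-132, Rational(1, 2)), 171554) = Add(Mul(2, I, Pow(33, Rational(1, 2))), 171554) = Add(171554, Mul(2, I, Pow(33, Rational(1, 2)))) ≈ Add(1.7155e+5, Mul(11.489, I)))
Add(-488541, Mul(-1, I)) = Add(-488541, Mul(-1, Add(171554, Mul(2, I, Pow(33, Rational(1, 2)))))) = Add(-488541, Add(-171554, Mul(-2, I, Pow(33, Rational(1, 2))))) = Add(-660095, Mul(-2, I, Pow(33, Rational(1, 2))))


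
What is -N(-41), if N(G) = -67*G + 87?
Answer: -2834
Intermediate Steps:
N(G) = 87 - 67*G
-N(-41) = -(87 - 67*(-41)) = -(87 + 2747) = -1*2834 = -2834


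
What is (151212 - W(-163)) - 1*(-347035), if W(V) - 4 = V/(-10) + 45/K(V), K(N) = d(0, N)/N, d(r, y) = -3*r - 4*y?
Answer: 9964759/20 ≈ 4.9824e+5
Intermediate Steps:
d(r, y) = -4*y - 3*r
K(N) = -4 (K(N) = (-4*N - 3*0)/N = (-4*N + 0)/N = (-4*N)/N = -4)
W(V) = -29/4 - V/10 (W(V) = 4 + (V/(-10) + 45/(-4)) = 4 + (V*(-⅒) + 45*(-¼)) = 4 + (-V/10 - 45/4) = 4 + (-45/4 - V/10) = -29/4 - V/10)
(151212 - W(-163)) - 1*(-347035) = (151212 - (-29/4 - ⅒*(-163))) - 1*(-347035) = (151212 - (-29/4 + 163/10)) + 347035 = (151212 - 1*181/20) + 347035 = (151212 - 181/20) + 347035 = 3024059/20 + 347035 = 9964759/20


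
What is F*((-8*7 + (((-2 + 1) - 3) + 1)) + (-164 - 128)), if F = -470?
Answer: 164970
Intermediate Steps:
F*((-8*7 + (((-2 + 1) - 3) + 1)) + (-164 - 128)) = -470*((-8*7 + (((-2 + 1) - 3) + 1)) + (-164 - 128)) = -470*((-56 + ((-1 - 3) + 1)) - 292) = -470*((-56 + (-4 + 1)) - 292) = -470*((-56 - 3) - 292) = -470*(-59 - 292) = -470*(-351) = 164970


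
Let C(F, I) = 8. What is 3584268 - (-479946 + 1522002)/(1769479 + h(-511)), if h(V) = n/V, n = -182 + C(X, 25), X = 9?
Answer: 3240908725878108/904203943 ≈ 3.5843e+6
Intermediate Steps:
n = -174 (n = -182 + 8 = -174)
h(V) = -174/V
3584268 - (-479946 + 1522002)/(1769479 + h(-511)) = 3584268 - (-479946 + 1522002)/(1769479 - 174/(-511)) = 3584268 - 1042056/(1769479 - 174*(-1/511)) = 3584268 - 1042056/(1769479 + 174/511) = 3584268 - 1042056/904203943/511 = 3584268 - 1042056*511/904203943 = 3584268 - 1*532490616/904203943 = 3584268 - 532490616/904203943 = 3240908725878108/904203943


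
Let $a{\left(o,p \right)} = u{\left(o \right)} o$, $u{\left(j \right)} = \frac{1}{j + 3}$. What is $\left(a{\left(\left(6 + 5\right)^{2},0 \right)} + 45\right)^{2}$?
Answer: $\frac{32501401}{15376} \approx 2113.8$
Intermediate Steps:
$u{\left(j \right)} = \frac{1}{3 + j}$
$a{\left(o,p \right)} = \frac{o}{3 + o}$
$\left(a{\left(\left(6 + 5\right)^{2},0 \right)} + 45\right)^{2} = \left(\frac{\left(6 + 5\right)^{2}}{3 + \left(6 + 5\right)^{2}} + 45\right)^{2} = \left(\frac{11^{2}}{3 + 11^{2}} + 45\right)^{2} = \left(\frac{121}{3 + 121} + 45\right)^{2} = \left(\frac{121}{124} + 45\right)^{2} = \left(\frac{5701}{124}\right)^{2} = \frac{32501401}{15376}$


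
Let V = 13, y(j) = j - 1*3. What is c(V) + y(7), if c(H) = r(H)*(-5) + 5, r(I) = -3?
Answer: 24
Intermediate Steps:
y(j) = -3 + j (y(j) = j - 3 = -3 + j)
c(H) = 20 (c(H) = -3*(-5) + 5 = 15 + 5 = 20)
c(V) + y(7) = 20 + (-3 + 7) = 20 + 4 = 24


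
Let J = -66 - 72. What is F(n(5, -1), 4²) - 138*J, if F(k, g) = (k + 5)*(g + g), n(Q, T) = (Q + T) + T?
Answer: 19300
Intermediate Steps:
n(Q, T) = Q + 2*T
F(k, g) = 2*g*(5 + k) (F(k, g) = (5 + k)*(2*g) = 2*g*(5 + k))
J = -138
F(n(5, -1), 4²) - 138*J = 2*4²*(5 + (5 + 2*(-1))) - 138*(-138) = 2*16*(5 + (5 - 2)) + 19044 = 2*16*(5 + 3) + 19044 = 2*16*8 + 19044 = 256 + 19044 = 19300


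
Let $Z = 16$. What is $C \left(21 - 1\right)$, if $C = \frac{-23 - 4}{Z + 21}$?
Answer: $- \frac{540}{37} \approx -14.595$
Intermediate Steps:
$C = - \frac{27}{37}$ ($C = \frac{-23 - 4}{16 + 21} = - \frac{27}{37} \approx -0.72973$)
$C \left(21 - 1\right) = - \frac{27 \left(21 - 1\right)}{37} = \left(- \frac{27}{37}\right) 20 = - \frac{540}{37}$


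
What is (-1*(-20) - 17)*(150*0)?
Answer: 0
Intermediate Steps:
(-1*(-20) - 17)*(150*0) = (20 - 17)*0 = 3*0 = 0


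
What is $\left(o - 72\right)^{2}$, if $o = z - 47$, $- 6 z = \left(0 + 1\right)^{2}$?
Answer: $\frac{511225}{36} \approx 14201.0$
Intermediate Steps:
$z = - \frac{1}{6}$ ($z = - \frac{\left(0 + 1\right)^{2}}{6} = - \frac{1^{2}}{6} = \left(- \frac{1}{6}\right) 1 = - \frac{1}{6} \approx -0.16667$)
$o = - \frac{283}{6}$ ($o = - \frac{1}{6} - 47 = - \frac{283}{6} \approx -47.167$)
$\left(o - 72\right)^{2} = \left(- \frac{283}{6} - 72\right)^{2} = \left(- \frac{715}{6}\right)^{2} = \frac{511225}{36}$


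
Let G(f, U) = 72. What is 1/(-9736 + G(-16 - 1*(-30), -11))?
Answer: -1/9664 ≈ -0.00010348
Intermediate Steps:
1/(-9736 + G(-16 - 1*(-30), -11)) = 1/(-9736 + 72) = 1/(-9664) = -1/9664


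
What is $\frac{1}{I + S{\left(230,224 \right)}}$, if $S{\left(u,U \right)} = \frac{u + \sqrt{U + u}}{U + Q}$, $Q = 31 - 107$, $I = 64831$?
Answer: $\frac{710046132}{46034104233535} - \frac{74 \sqrt{454}}{46034104233535} \approx 1.5424 \cdot 10^{-5}$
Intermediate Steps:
$Q = -76$ ($Q = 31 - 107 = -76$)
$S{\left(u,U \right)} = \frac{u + \sqrt{U + u}}{-76 + U}$ ($S{\left(u,U \right)} = \frac{u + \sqrt{U + u}}{U - 76} = \frac{u + \sqrt{U + u}}{-76 + U}$)
$\frac{1}{I + S{\left(230,224 \right)}} = \frac{1}{64831 + \frac{230 + \sqrt{224 + 230}}{-76 + 224}} = \frac{1}{64831 + \frac{230 + \sqrt{454}}{148}} = \frac{1}{64831 + \left(\frac{115}{74} + \frac{\sqrt{454}}{148}\right)} = \frac{1}{\frac{4797609}{74} + \frac{\sqrt{454}}{148}}$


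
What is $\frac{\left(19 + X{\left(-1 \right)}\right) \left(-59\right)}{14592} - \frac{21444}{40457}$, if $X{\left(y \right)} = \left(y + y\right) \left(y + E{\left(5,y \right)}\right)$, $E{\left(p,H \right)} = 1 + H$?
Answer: $- \frac{121012357}{196782848} \approx -0.61495$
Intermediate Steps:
$X{\left(y \right)} = 2 y \left(1 + 2 y\right)$ ($X{\left(y \right)} = \left(y + y\right) \left(y + \left(1 + y\right)\right) = 2 y \left(1 + 2 y\right)$)
$\frac{\left(19 + X{\left(-1 \right)}\right) \left(-59\right)}{14592} - \frac{21444}{40457} = \frac{\left(19 + 2 \left(-1\right) \left(1 + 2 \left(-1\right)\right)\right) \left(-59\right)}{14592} - \frac{21444}{40457} = \left(19 + 2 \left(-1\right) \left(1 - 2\right)\right) \left(-59\right) \frac{1}{14592} - \frac{21444}{40457} = \left(19 + 2 \left(-1\right) \left(-1\right)\right) \left(-59\right) \frac{1}{14592} - \frac{21444}{40457} = \left(19 + 2\right) \left(-59\right) \frac{1}{14592} - \frac{21444}{40457} = 21 \left(-59\right) \frac{1}{14592} - \frac{21444}{40457} = \left(-1239\right) \frac{1}{14592} - \frac{21444}{40457} = - \frac{413}{4864} - \frac{21444}{40457} = - \frac{121012357}{196782848}$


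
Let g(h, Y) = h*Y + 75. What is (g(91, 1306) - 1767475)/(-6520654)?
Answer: 824277/3260327 ≈ 0.25282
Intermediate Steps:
g(h, Y) = 75 + Y*h (g(h, Y) = Y*h + 75 = 75 + Y*h)
(g(91, 1306) - 1767475)/(-6520654) = ((75 + 1306*91) - 1767475)/(-6520654) = ((75 + 118846) - 1767475)*(-1/6520654) = (118921 - 1767475)*(-1/6520654) = -1648554*(-1/6520654) = 824277/3260327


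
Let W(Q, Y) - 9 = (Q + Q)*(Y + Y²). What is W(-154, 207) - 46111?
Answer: -13307350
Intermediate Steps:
W(Q, Y) = 9 + 2*Q*(Y + Y²) (W(Q, Y) = 9 + (Q + Q)*(Y + Y²) = 9 + (2*Q)*(Y + Y²) = 9 + 2*Q*(Y + Y²))
W(-154, 207) - 46111 = (9 + 2*(-154)*207 + 2*(-154)*207²) - 46111 = (9 - 63756 + 2*(-154)*42849) - 46111 = (9 - 63756 - 13197492) - 46111 = -13261239 - 46111 = -13307350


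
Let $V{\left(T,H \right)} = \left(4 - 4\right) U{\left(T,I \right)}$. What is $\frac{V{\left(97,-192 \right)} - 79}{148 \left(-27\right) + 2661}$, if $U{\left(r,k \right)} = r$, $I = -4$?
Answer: $\frac{79}{1335} \approx 0.059176$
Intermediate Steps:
$V{\left(T,H \right)} = 0$ ($V{\left(T,H \right)} = \left(4 - 4\right) T = 0 T = 0$)
$\frac{V{\left(97,-192 \right)} - 79}{148 \left(-27\right) + 2661} = \frac{0 - 79}{148 \left(-27\right) + 2661} = - \frac{79}{-3996 + 2661} = - \frac{79}{-1335} = \left(-79\right) \left(- \frac{1}{1335}\right) = \frac{79}{1335}$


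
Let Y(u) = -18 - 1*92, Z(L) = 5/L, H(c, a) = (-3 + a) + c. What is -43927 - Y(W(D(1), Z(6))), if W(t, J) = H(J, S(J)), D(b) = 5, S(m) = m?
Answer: -43817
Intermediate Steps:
H(c, a) = -3 + a + c
W(t, J) = -3 + 2*J (W(t, J) = -3 + J + J = -3 + 2*J)
Y(u) = -110 (Y(u) = -18 - 92 = -110)
-43927 - Y(W(D(1), Z(6))) = -43927 - 1*(-110) = -43927 + 110 = -43817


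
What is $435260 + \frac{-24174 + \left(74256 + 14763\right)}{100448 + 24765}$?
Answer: $\frac{4954570475}{11383} \approx 4.3526 \cdot 10^{5}$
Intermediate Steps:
$435260 + \frac{-24174 + \left(74256 + 14763\right)}{100448 + 24765} = 435260 + \frac{-24174 + 89019}{125213} = 435260 + 64845 \cdot \frac{1}{125213} = 435260 + \frac{5895}{11383} = \frac{4954570475}{11383}$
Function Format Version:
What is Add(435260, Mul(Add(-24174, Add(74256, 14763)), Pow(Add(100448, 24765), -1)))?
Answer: Rational(4954570475, 11383) ≈ 4.3526e+5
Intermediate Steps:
Add(435260, Mul(Add(-24174, Add(74256, 14763)), Pow(Add(100448, 24765), -1))) = Add(435260, Mul(Add(-24174, 89019), Pow(125213, -1))) = Add(435260, Mul(64845, Rational(1, 125213))) = Add(435260, Rational(5895, 11383)) = Rational(4954570475, 11383)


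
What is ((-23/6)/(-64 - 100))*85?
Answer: 1955/984 ≈ 1.9868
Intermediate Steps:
((-23/6)/(-64 - 100))*85 = ((-23*1/6)/(-164))*85 = -1/164*(-23/6)*85 = (23/984)*85 = 1955/984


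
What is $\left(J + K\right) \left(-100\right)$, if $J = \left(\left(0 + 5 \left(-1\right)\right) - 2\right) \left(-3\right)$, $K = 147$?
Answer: $-16800$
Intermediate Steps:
$J = 21$ ($J = \left(\left(0 - 5\right) - 2\right) \left(-3\right) = \left(-5 - 2\right) \left(-3\right) = \left(-7\right) \left(-3\right) = 21$)
$\left(J + K\right) \left(-100\right) = \left(21 + 147\right) \left(-100\right) = 168 \left(-100\right) = -16800$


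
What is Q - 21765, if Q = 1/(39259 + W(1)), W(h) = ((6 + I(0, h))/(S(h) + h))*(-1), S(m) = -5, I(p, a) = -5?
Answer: -3417910301/157037 ≈ -21765.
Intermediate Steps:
W(h) = -1/(-5 + h) (W(h) = ((6 - 5)/(-5 + h))*(-1) = (1/(-5 + h))*(-1) = -1/(-5 + h))
Q = 4/157037 (Q = 1/(39259 - 1/(-5 + 1)) = 1/(39259 - 1/(-4)) = 1/(39259 - 1*(-1/4)) = 1/(39259 + 1/4) = 1/(157037/4) = 4/157037 ≈ 2.5472e-5)
Q - 21765 = 4/157037 - 21765 = -3417910301/157037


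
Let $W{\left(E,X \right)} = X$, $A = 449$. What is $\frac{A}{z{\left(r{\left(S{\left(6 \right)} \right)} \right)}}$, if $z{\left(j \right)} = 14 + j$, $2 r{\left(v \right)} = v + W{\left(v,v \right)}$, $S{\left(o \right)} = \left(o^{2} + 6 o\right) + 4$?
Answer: $\frac{449}{90} \approx 4.9889$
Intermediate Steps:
$S{\left(o \right)} = 4 + o^{2} + 6 o$
$r{\left(v \right)} = v$ ($r{\left(v \right)} = \frac{v + v}{2} = \frac{2 v}{2} = v$)
$\frac{A}{z{\left(r{\left(S{\left(6 \right)} \right)} \right)}} = \frac{449}{14 + \left(4 + 6^{2} + 6 \cdot 6\right)} = \frac{449}{14 + \left(4 + 36 + 36\right)} = \frac{449}{14 + 76} = \frac{449}{90}$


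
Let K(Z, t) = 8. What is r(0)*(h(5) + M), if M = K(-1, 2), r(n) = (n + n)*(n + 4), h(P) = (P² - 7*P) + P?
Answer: 0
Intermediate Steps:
h(P) = P² - 6*P
r(n) = 2*n*(4 + n) (r(n) = (2*n)*(4 + n) = 2*n*(4 + n))
M = 8
r(0)*(h(5) + M) = (2*0*(4 + 0))*(5*(-6 + 5) + 8) = (2*0*4)*(5*(-1) + 8) = 0*(-5 + 8) = 0*3 = 0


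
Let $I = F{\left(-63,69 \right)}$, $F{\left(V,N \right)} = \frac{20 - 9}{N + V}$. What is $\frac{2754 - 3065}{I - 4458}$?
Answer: $\frac{1866}{26737} \approx 0.069791$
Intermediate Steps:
$F{\left(V,N \right)} = \frac{11}{N + V}$
$I = \frac{11}{6}$ ($I = \frac{11}{69 - 63} = \frac{11}{6} \approx 1.8333$)
$\frac{2754 - 3065}{I - 4458} = \frac{2754 - 3065}{\frac{11}{6} - 4458} = - \frac{311}{- \frac{26737}{6}} = \left(-311\right) \left(- \frac{6}{26737}\right) = \frac{1866}{26737}$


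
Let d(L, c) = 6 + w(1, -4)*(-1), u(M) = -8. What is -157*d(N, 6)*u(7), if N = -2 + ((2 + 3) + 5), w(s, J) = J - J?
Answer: 7536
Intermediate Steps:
w(s, J) = 0
N = 8 (N = -2 + (5 + 5) = -2 + 10 = 8)
d(L, c) = 6 (d(L, c) = 6 + 0*(-1) = 6 + 0 = 6)
-157*d(N, 6)*u(7) = -942*(-8) = -157*(-48) = 7536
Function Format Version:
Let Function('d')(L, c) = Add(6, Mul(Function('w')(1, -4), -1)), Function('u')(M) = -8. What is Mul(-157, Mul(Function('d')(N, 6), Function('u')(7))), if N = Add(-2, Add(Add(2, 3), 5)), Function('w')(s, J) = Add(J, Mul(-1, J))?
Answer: 7536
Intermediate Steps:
Function('w')(s, J) = 0
N = 8 (N = Add(-2, Add(5, 5)) = Add(-2, 10) = 8)
Function('d')(L, c) = 6 (Function('d')(L, c) = Add(6, Mul(0, -1)) = Add(6, 0) = 6)
Mul(-157, Mul(Function('d')(N, 6), Function('u')(7))) = Mul(-157, Mul(6, -8)) = Mul(-157, -48) = 7536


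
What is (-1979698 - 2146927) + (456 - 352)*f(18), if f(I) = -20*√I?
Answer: -4126625 - 6240*√2 ≈ -4.1354e+6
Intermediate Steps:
(-1979698 - 2146927) + (456 - 352)*f(18) = (-1979698 - 2146927) + (456 - 352)*(-60*√2) = -4126625 + 104*(-60*√2) = -4126625 - 6240*√2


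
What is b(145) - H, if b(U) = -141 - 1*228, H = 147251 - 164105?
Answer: 16485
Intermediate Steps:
H = -16854
b(U) = -369 (b(U) = -141 - 228 = -369)
b(145) - H = -369 - 1*(-16854) = -369 + 16854 = 16485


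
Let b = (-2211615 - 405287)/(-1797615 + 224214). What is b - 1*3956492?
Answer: -6225145852390/1573401 ≈ -3.9565e+6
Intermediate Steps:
b = 2616902/1573401 (b = -2616902/(-1573401) = -2616902*(-1/1573401) = 2616902/1573401 ≈ 1.6632)
b - 1*3956492 = 2616902/1573401 - 1*3956492 = 2616902/1573401 - 3956492 = -6225145852390/1573401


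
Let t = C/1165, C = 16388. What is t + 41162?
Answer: 47970118/1165 ≈ 41176.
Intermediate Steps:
t = 16388/1165 ≈ 14.067
t + 41162 = 16388/1165 + 41162 = 47970118/1165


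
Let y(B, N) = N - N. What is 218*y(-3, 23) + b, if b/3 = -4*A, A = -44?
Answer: 528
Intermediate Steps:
y(B, N) = 0
b = 528 (b = 3*(-4*(-44)) = 3*176 = 528)
218*y(-3, 23) + b = 218*0 + 528 = 0 + 528 = 528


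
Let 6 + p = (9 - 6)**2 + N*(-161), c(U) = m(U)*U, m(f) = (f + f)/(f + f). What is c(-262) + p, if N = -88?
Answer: 13909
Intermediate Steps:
m(f) = 1 (m(f) = (2*f)/((2*f)) = (2*f)*(1/(2*f)) = 1)
c(U) = U (c(U) = 1*U = U)
p = 14171 (p = -6 + ((9 - 6)**2 - 88*(-161)) = -6 + (3**2 + 14168) = -6 + (9 + 14168) = -6 + 14177 = 14171)
c(-262) + p = -262 + 14171 = 13909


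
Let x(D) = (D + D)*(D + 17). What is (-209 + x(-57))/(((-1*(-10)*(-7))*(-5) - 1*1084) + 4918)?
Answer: 4351/4184 ≈ 1.0399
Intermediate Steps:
x(D) = 2*D*(17 + D) (x(D) = (2*D)*(17 + D) = 2*D*(17 + D))
(-209 + x(-57))/(((-1*(-10)*(-7))*(-5) - 1*1084) + 4918) = (-209 + 2*(-57)*(17 - 57))/(((-1*(-10)*(-7))*(-5) - 1*1084) + 4918) = (-209 + 2*(-57)*(-40))/(((10*(-7))*(-5) - 1084) + 4918) = (-209 + 4560)/((-70*(-5) - 1084) + 4918) = 4351/((350 - 1084) + 4918) = 4351/(-734 + 4918) = 4351/4184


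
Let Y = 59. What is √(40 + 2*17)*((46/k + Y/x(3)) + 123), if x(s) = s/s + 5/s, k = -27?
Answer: 30979*√74/216 ≈ 1233.8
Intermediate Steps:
x(s) = 1 + 5/s
√(40 + 2*17)*((46/k + Y/x(3)) + 123) = √(40 + 2*17)*((46/(-27) + 59/(((5 + 3)/3))) + 123) = √(40 + 34)*((46*(-1/27) + 59/(((⅓)*8))) + 123) = √74*((-46/27 + 59/(8/3)) + 123) = √74*((-46/27 + 59*(3/8)) + 123) = √74*((-46/27 + 177/8) + 123) = √74*(4411/216 + 123) = √74*(30979/216) = 30979*√74/216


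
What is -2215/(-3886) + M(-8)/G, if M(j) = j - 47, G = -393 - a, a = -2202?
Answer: 845/1566 ≈ 0.53959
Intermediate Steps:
G = 1809 (G = -393 - 1*(-2202) = -393 + 2202 = 1809)
M(j) = -47 + j
-2215/(-3886) + M(-8)/G = -2215/(-3886) + (-47 - 8)/1809 = -2215*(-1/3886) - 55*1/1809 = 2215/3886 - 55/1809 = 845/1566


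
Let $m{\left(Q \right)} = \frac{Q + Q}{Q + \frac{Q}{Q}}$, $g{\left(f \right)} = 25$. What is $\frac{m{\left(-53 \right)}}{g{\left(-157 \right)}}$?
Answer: $\frac{53}{650} \approx 0.081538$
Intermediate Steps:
$m{\left(Q \right)} = \frac{2 Q}{1 + Q}$ ($m{\left(Q \right)} = \frac{2 Q}{Q + 1} = \frac{2 Q}{1 + Q}$)
$\frac{m{\left(-53 \right)}}{g{\left(-157 \right)}} = \frac{2 \left(-53\right) \frac{1}{1 - 53}}{25} = 2 \left(-53\right) \frac{1}{-52} \cdot \frac{1}{25} = 2 \left(-53\right) \left(- \frac{1}{52}\right) \frac{1}{25} = \frac{53}{26} \cdot \frac{1}{25} = \frac{53}{650}$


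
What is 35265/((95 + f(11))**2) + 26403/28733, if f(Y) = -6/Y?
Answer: 151108171608/31017876893 ≈ 4.8717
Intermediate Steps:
35265/((95 + f(11))**2) + 26403/28733 = 35265/((95 - 6/11)**2) + 26403/28733 = 35265/((1039/11)**2) + 26403/28733 = 35265/(1079521/121) + 26403/28733 = 35265*(121/1079521) + 26403/28733 = 4267065/1079521 + 26403/28733 = 151108171608/31017876893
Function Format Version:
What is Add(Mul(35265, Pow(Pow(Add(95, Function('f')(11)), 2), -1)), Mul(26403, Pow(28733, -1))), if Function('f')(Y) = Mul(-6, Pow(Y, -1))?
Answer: Rational(151108171608, 31017876893) ≈ 4.8717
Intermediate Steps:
Add(Mul(35265, Pow(Pow(Add(95, Function('f')(11)), 2), -1)), Mul(26403, Pow(28733, -1))) = Add(Mul(35265, Pow(Pow(Add(95, Mul(-6, Pow(11, -1))), 2), -1)), Mul(26403, Pow(28733, -1))) = Add(Mul(35265, Pow(Pow(Add(95, Mul(-6, Rational(1, 11))), 2), -1)), Mul(26403, Rational(1, 28733))) = Add(Mul(35265, Pow(Pow(Add(95, Rational(-6, 11)), 2), -1)), Rational(26403, 28733)) = Add(Mul(35265, Pow(Pow(Rational(1039, 11), 2), -1)), Rational(26403, 28733)) = Add(Mul(35265, Pow(Rational(1079521, 121), -1)), Rational(26403, 28733)) = Add(Mul(35265, Rational(121, 1079521)), Rational(26403, 28733)) = Add(Rational(4267065, 1079521), Rational(26403, 28733)) = Rational(151108171608, 31017876893)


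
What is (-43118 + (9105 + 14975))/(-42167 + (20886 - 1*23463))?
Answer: 9519/22372 ≈ 0.42549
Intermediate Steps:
(-43118 + (9105 + 14975))/(-42167 + (20886 - 1*23463)) = (-43118 + 24080)/(-42167 + (20886 - 23463)) = -19038/(-42167 - 2577) = -19038/(-44744) = -19038*(-1/44744) = 9519/22372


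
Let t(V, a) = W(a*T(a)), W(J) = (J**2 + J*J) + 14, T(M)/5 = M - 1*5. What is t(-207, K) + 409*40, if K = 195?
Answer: 68635141374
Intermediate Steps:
T(M) = -25 + 5*M (T(M) = 5*(M - 1*5) = 5*(M - 5) = 5*(-5 + M) = -25 + 5*M)
W(J) = 14 + 2*J**2 (W(J) = (J**2 + J**2) + 14 = 2*J**2 + 14 = 14 + 2*J**2)
t(V, a) = 14 + 2*a**2*(-25 + 5*a)**2 (t(V, a) = 14 + 2*(a*(-25 + 5*a))**2 = 14 + 2*(a**2*(-25 + 5*a)**2) = 14 + 2*a**2*(-25 + 5*a)**2)
t(-207, K) + 409*40 = (14 + 50*195**2*(-5 + 195)**2) + 409*40 = (14 + 50*38025*190**2) + 16360 = (14 + 50*38025*36100) + 16360 = (14 + 68635125000) + 16360 = 68635125014 + 16360 = 68635141374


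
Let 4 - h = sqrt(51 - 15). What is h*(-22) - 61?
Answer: -17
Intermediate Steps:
h = -2 (h = 4 - sqrt(51 - 15) = 4 - sqrt(36) = 4 - 1*6 = 4 - 6 = -2)
h*(-22) - 61 = -2*(-22) - 61 = 44 - 61 = -17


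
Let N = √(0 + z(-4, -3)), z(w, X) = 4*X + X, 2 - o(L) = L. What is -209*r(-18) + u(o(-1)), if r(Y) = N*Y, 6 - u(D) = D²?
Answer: -3 + 3762*I*√15 ≈ -3.0 + 14570.0*I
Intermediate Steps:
o(L) = 2 - L
z(w, X) = 5*X
u(D) = 6 - D²
N = I*√15 (N = √(0 + 5*(-3)) = √(0 - 15) = √(-15) = I*√15 ≈ 3.873*I)
r(Y) = I*Y*√15 (r(Y) = (I*√15)*Y = I*Y*√15)
-209*r(-18) + u(o(-1)) = -209*I*(-18)*√15 + (6 - (2 - 1*(-1))²) = -(-3762)*I*√15 + (6 - (2 + 1)²) = 3762*I*√15 + (6 - 1*3²) = 3762*I*√15 + (6 - 1*9) = 3762*I*√15 + (6 - 9) = 3762*I*√15 - 3 = -3 + 3762*I*√15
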